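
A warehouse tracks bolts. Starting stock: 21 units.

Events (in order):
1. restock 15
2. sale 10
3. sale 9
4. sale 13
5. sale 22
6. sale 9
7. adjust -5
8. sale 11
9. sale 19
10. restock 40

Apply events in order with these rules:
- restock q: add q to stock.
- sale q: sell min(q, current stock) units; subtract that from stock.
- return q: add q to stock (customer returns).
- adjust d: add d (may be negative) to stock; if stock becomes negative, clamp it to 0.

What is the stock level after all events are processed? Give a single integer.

Processing events:
Start: stock = 21
  Event 1 (restock 15): 21 + 15 = 36
  Event 2 (sale 10): sell min(10,36)=10. stock: 36 - 10 = 26. total_sold = 10
  Event 3 (sale 9): sell min(9,26)=9. stock: 26 - 9 = 17. total_sold = 19
  Event 4 (sale 13): sell min(13,17)=13. stock: 17 - 13 = 4. total_sold = 32
  Event 5 (sale 22): sell min(22,4)=4. stock: 4 - 4 = 0. total_sold = 36
  Event 6 (sale 9): sell min(9,0)=0. stock: 0 - 0 = 0. total_sold = 36
  Event 7 (adjust -5): 0 + -5 = 0 (clamped to 0)
  Event 8 (sale 11): sell min(11,0)=0. stock: 0 - 0 = 0. total_sold = 36
  Event 9 (sale 19): sell min(19,0)=0. stock: 0 - 0 = 0. total_sold = 36
  Event 10 (restock 40): 0 + 40 = 40
Final: stock = 40, total_sold = 36

Answer: 40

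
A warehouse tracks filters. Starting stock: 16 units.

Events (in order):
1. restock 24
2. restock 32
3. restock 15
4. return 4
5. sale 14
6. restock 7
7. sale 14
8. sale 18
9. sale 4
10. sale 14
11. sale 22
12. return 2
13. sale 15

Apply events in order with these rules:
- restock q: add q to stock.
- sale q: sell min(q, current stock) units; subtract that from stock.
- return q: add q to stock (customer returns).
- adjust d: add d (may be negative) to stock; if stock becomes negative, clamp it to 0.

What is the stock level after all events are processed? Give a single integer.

Answer: 0

Derivation:
Processing events:
Start: stock = 16
  Event 1 (restock 24): 16 + 24 = 40
  Event 2 (restock 32): 40 + 32 = 72
  Event 3 (restock 15): 72 + 15 = 87
  Event 4 (return 4): 87 + 4 = 91
  Event 5 (sale 14): sell min(14,91)=14. stock: 91 - 14 = 77. total_sold = 14
  Event 6 (restock 7): 77 + 7 = 84
  Event 7 (sale 14): sell min(14,84)=14. stock: 84 - 14 = 70. total_sold = 28
  Event 8 (sale 18): sell min(18,70)=18. stock: 70 - 18 = 52. total_sold = 46
  Event 9 (sale 4): sell min(4,52)=4. stock: 52 - 4 = 48. total_sold = 50
  Event 10 (sale 14): sell min(14,48)=14. stock: 48 - 14 = 34. total_sold = 64
  Event 11 (sale 22): sell min(22,34)=22. stock: 34 - 22 = 12. total_sold = 86
  Event 12 (return 2): 12 + 2 = 14
  Event 13 (sale 15): sell min(15,14)=14. stock: 14 - 14 = 0. total_sold = 100
Final: stock = 0, total_sold = 100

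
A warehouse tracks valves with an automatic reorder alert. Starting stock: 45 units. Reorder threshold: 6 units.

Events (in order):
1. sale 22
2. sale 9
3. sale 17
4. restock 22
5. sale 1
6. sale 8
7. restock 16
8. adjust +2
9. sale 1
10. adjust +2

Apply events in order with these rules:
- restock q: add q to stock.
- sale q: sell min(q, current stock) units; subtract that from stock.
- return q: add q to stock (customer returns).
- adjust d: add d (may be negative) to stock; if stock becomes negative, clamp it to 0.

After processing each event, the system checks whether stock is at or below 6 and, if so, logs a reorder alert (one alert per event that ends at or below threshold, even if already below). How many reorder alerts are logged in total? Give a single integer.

Processing events:
Start: stock = 45
  Event 1 (sale 22): sell min(22,45)=22. stock: 45 - 22 = 23. total_sold = 22
  Event 2 (sale 9): sell min(9,23)=9. stock: 23 - 9 = 14. total_sold = 31
  Event 3 (sale 17): sell min(17,14)=14. stock: 14 - 14 = 0. total_sold = 45
  Event 4 (restock 22): 0 + 22 = 22
  Event 5 (sale 1): sell min(1,22)=1. stock: 22 - 1 = 21. total_sold = 46
  Event 6 (sale 8): sell min(8,21)=8. stock: 21 - 8 = 13. total_sold = 54
  Event 7 (restock 16): 13 + 16 = 29
  Event 8 (adjust +2): 29 + 2 = 31
  Event 9 (sale 1): sell min(1,31)=1. stock: 31 - 1 = 30. total_sold = 55
  Event 10 (adjust +2): 30 + 2 = 32
Final: stock = 32, total_sold = 55

Checking against threshold 6:
  After event 1: stock=23 > 6
  After event 2: stock=14 > 6
  After event 3: stock=0 <= 6 -> ALERT
  After event 4: stock=22 > 6
  After event 5: stock=21 > 6
  After event 6: stock=13 > 6
  After event 7: stock=29 > 6
  After event 8: stock=31 > 6
  After event 9: stock=30 > 6
  After event 10: stock=32 > 6
Alert events: [3]. Count = 1

Answer: 1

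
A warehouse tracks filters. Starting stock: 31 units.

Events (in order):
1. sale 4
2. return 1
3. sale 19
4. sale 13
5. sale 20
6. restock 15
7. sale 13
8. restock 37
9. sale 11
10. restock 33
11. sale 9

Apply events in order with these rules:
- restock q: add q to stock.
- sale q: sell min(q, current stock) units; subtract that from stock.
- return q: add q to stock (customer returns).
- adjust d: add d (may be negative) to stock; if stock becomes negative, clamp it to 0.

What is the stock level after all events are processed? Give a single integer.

Processing events:
Start: stock = 31
  Event 1 (sale 4): sell min(4,31)=4. stock: 31 - 4 = 27. total_sold = 4
  Event 2 (return 1): 27 + 1 = 28
  Event 3 (sale 19): sell min(19,28)=19. stock: 28 - 19 = 9. total_sold = 23
  Event 4 (sale 13): sell min(13,9)=9. stock: 9 - 9 = 0. total_sold = 32
  Event 5 (sale 20): sell min(20,0)=0. stock: 0 - 0 = 0. total_sold = 32
  Event 6 (restock 15): 0 + 15 = 15
  Event 7 (sale 13): sell min(13,15)=13. stock: 15 - 13 = 2. total_sold = 45
  Event 8 (restock 37): 2 + 37 = 39
  Event 9 (sale 11): sell min(11,39)=11. stock: 39 - 11 = 28. total_sold = 56
  Event 10 (restock 33): 28 + 33 = 61
  Event 11 (sale 9): sell min(9,61)=9. stock: 61 - 9 = 52. total_sold = 65
Final: stock = 52, total_sold = 65

Answer: 52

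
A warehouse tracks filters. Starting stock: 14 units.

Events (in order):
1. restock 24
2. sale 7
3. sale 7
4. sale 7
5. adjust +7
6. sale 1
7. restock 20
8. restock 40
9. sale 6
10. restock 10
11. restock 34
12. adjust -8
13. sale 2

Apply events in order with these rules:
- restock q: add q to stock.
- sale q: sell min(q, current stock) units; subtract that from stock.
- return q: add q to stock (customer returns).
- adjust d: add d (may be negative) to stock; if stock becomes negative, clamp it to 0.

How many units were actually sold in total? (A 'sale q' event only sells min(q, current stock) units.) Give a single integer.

Processing events:
Start: stock = 14
  Event 1 (restock 24): 14 + 24 = 38
  Event 2 (sale 7): sell min(7,38)=7. stock: 38 - 7 = 31. total_sold = 7
  Event 3 (sale 7): sell min(7,31)=7. stock: 31 - 7 = 24. total_sold = 14
  Event 4 (sale 7): sell min(7,24)=7. stock: 24 - 7 = 17. total_sold = 21
  Event 5 (adjust +7): 17 + 7 = 24
  Event 6 (sale 1): sell min(1,24)=1. stock: 24 - 1 = 23. total_sold = 22
  Event 7 (restock 20): 23 + 20 = 43
  Event 8 (restock 40): 43 + 40 = 83
  Event 9 (sale 6): sell min(6,83)=6. stock: 83 - 6 = 77. total_sold = 28
  Event 10 (restock 10): 77 + 10 = 87
  Event 11 (restock 34): 87 + 34 = 121
  Event 12 (adjust -8): 121 + -8 = 113
  Event 13 (sale 2): sell min(2,113)=2. stock: 113 - 2 = 111. total_sold = 30
Final: stock = 111, total_sold = 30

Answer: 30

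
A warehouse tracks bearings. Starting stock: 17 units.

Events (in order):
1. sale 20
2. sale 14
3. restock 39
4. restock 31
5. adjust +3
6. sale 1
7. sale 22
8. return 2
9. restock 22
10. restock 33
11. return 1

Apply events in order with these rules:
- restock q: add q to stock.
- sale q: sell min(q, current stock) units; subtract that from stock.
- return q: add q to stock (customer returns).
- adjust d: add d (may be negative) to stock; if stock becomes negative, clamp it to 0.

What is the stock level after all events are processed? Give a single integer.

Answer: 108

Derivation:
Processing events:
Start: stock = 17
  Event 1 (sale 20): sell min(20,17)=17. stock: 17 - 17 = 0. total_sold = 17
  Event 2 (sale 14): sell min(14,0)=0. stock: 0 - 0 = 0. total_sold = 17
  Event 3 (restock 39): 0 + 39 = 39
  Event 4 (restock 31): 39 + 31 = 70
  Event 5 (adjust +3): 70 + 3 = 73
  Event 6 (sale 1): sell min(1,73)=1. stock: 73 - 1 = 72. total_sold = 18
  Event 7 (sale 22): sell min(22,72)=22. stock: 72 - 22 = 50. total_sold = 40
  Event 8 (return 2): 50 + 2 = 52
  Event 9 (restock 22): 52 + 22 = 74
  Event 10 (restock 33): 74 + 33 = 107
  Event 11 (return 1): 107 + 1 = 108
Final: stock = 108, total_sold = 40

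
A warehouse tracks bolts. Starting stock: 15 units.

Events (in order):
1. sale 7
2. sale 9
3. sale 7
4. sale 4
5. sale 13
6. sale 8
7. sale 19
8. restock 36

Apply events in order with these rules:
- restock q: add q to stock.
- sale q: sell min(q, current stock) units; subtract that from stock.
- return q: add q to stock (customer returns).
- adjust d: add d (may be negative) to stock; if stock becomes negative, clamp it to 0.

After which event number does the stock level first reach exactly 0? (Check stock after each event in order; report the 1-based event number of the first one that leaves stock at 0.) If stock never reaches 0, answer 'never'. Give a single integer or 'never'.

Processing events:
Start: stock = 15
  Event 1 (sale 7): sell min(7,15)=7. stock: 15 - 7 = 8. total_sold = 7
  Event 2 (sale 9): sell min(9,8)=8. stock: 8 - 8 = 0. total_sold = 15
  Event 3 (sale 7): sell min(7,0)=0. stock: 0 - 0 = 0. total_sold = 15
  Event 4 (sale 4): sell min(4,0)=0. stock: 0 - 0 = 0. total_sold = 15
  Event 5 (sale 13): sell min(13,0)=0. stock: 0 - 0 = 0. total_sold = 15
  Event 6 (sale 8): sell min(8,0)=0. stock: 0 - 0 = 0. total_sold = 15
  Event 7 (sale 19): sell min(19,0)=0. stock: 0 - 0 = 0. total_sold = 15
  Event 8 (restock 36): 0 + 36 = 36
Final: stock = 36, total_sold = 15

First zero at event 2.

Answer: 2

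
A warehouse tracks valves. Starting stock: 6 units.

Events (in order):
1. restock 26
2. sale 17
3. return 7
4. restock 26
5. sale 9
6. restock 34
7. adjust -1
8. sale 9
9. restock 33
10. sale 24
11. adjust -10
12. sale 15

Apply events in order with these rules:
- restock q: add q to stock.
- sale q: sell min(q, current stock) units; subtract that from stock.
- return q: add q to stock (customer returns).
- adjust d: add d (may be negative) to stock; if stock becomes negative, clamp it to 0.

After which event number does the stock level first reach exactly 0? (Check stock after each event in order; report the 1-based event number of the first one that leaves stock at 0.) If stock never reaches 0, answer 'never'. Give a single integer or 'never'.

Answer: never

Derivation:
Processing events:
Start: stock = 6
  Event 1 (restock 26): 6 + 26 = 32
  Event 2 (sale 17): sell min(17,32)=17. stock: 32 - 17 = 15. total_sold = 17
  Event 3 (return 7): 15 + 7 = 22
  Event 4 (restock 26): 22 + 26 = 48
  Event 5 (sale 9): sell min(9,48)=9. stock: 48 - 9 = 39. total_sold = 26
  Event 6 (restock 34): 39 + 34 = 73
  Event 7 (adjust -1): 73 + -1 = 72
  Event 8 (sale 9): sell min(9,72)=9. stock: 72 - 9 = 63. total_sold = 35
  Event 9 (restock 33): 63 + 33 = 96
  Event 10 (sale 24): sell min(24,96)=24. stock: 96 - 24 = 72. total_sold = 59
  Event 11 (adjust -10): 72 + -10 = 62
  Event 12 (sale 15): sell min(15,62)=15. stock: 62 - 15 = 47. total_sold = 74
Final: stock = 47, total_sold = 74

Stock never reaches 0.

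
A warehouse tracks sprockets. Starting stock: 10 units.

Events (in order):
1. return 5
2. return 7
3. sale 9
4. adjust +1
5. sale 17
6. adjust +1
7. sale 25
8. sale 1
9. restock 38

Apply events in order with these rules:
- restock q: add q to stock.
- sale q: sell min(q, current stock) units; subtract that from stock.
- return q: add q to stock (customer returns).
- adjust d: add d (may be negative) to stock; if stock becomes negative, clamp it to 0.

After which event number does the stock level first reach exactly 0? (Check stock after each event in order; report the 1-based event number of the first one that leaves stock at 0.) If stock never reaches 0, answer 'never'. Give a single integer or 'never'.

Answer: 5

Derivation:
Processing events:
Start: stock = 10
  Event 1 (return 5): 10 + 5 = 15
  Event 2 (return 7): 15 + 7 = 22
  Event 3 (sale 9): sell min(9,22)=9. stock: 22 - 9 = 13. total_sold = 9
  Event 4 (adjust +1): 13 + 1 = 14
  Event 5 (sale 17): sell min(17,14)=14. stock: 14 - 14 = 0. total_sold = 23
  Event 6 (adjust +1): 0 + 1 = 1
  Event 7 (sale 25): sell min(25,1)=1. stock: 1 - 1 = 0. total_sold = 24
  Event 8 (sale 1): sell min(1,0)=0. stock: 0 - 0 = 0. total_sold = 24
  Event 9 (restock 38): 0 + 38 = 38
Final: stock = 38, total_sold = 24

First zero at event 5.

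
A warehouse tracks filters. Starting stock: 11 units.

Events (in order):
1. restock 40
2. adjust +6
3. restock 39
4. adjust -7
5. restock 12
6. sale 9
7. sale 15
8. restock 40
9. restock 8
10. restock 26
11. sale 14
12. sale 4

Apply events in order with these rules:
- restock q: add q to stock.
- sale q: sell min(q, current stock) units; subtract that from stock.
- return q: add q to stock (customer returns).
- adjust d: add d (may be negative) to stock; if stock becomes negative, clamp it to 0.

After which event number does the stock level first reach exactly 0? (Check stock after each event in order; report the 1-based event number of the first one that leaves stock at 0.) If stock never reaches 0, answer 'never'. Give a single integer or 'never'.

Processing events:
Start: stock = 11
  Event 1 (restock 40): 11 + 40 = 51
  Event 2 (adjust +6): 51 + 6 = 57
  Event 3 (restock 39): 57 + 39 = 96
  Event 4 (adjust -7): 96 + -7 = 89
  Event 5 (restock 12): 89 + 12 = 101
  Event 6 (sale 9): sell min(9,101)=9. stock: 101 - 9 = 92. total_sold = 9
  Event 7 (sale 15): sell min(15,92)=15. stock: 92 - 15 = 77. total_sold = 24
  Event 8 (restock 40): 77 + 40 = 117
  Event 9 (restock 8): 117 + 8 = 125
  Event 10 (restock 26): 125 + 26 = 151
  Event 11 (sale 14): sell min(14,151)=14. stock: 151 - 14 = 137. total_sold = 38
  Event 12 (sale 4): sell min(4,137)=4. stock: 137 - 4 = 133. total_sold = 42
Final: stock = 133, total_sold = 42

Stock never reaches 0.

Answer: never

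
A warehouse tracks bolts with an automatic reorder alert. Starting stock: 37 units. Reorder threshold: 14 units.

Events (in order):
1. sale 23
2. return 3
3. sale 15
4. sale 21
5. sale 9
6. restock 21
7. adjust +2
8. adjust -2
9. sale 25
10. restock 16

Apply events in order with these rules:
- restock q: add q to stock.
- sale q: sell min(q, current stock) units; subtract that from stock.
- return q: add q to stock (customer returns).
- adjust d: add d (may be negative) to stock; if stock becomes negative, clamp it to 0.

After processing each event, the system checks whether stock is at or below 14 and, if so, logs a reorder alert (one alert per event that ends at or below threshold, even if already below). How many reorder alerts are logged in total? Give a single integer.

Processing events:
Start: stock = 37
  Event 1 (sale 23): sell min(23,37)=23. stock: 37 - 23 = 14. total_sold = 23
  Event 2 (return 3): 14 + 3 = 17
  Event 3 (sale 15): sell min(15,17)=15. stock: 17 - 15 = 2. total_sold = 38
  Event 4 (sale 21): sell min(21,2)=2. stock: 2 - 2 = 0. total_sold = 40
  Event 5 (sale 9): sell min(9,0)=0. stock: 0 - 0 = 0. total_sold = 40
  Event 6 (restock 21): 0 + 21 = 21
  Event 7 (adjust +2): 21 + 2 = 23
  Event 8 (adjust -2): 23 + -2 = 21
  Event 9 (sale 25): sell min(25,21)=21. stock: 21 - 21 = 0. total_sold = 61
  Event 10 (restock 16): 0 + 16 = 16
Final: stock = 16, total_sold = 61

Checking against threshold 14:
  After event 1: stock=14 <= 14 -> ALERT
  After event 2: stock=17 > 14
  After event 3: stock=2 <= 14 -> ALERT
  After event 4: stock=0 <= 14 -> ALERT
  After event 5: stock=0 <= 14 -> ALERT
  After event 6: stock=21 > 14
  After event 7: stock=23 > 14
  After event 8: stock=21 > 14
  After event 9: stock=0 <= 14 -> ALERT
  After event 10: stock=16 > 14
Alert events: [1, 3, 4, 5, 9]. Count = 5

Answer: 5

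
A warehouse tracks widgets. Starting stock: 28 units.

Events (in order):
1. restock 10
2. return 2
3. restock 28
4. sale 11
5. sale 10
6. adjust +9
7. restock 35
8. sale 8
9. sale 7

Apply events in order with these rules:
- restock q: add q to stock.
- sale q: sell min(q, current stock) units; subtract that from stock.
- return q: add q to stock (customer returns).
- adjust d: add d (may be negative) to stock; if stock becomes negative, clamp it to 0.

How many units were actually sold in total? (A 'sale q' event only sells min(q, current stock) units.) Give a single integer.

Processing events:
Start: stock = 28
  Event 1 (restock 10): 28 + 10 = 38
  Event 2 (return 2): 38 + 2 = 40
  Event 3 (restock 28): 40 + 28 = 68
  Event 4 (sale 11): sell min(11,68)=11. stock: 68 - 11 = 57. total_sold = 11
  Event 5 (sale 10): sell min(10,57)=10. stock: 57 - 10 = 47. total_sold = 21
  Event 6 (adjust +9): 47 + 9 = 56
  Event 7 (restock 35): 56 + 35 = 91
  Event 8 (sale 8): sell min(8,91)=8. stock: 91 - 8 = 83. total_sold = 29
  Event 9 (sale 7): sell min(7,83)=7. stock: 83 - 7 = 76. total_sold = 36
Final: stock = 76, total_sold = 36

Answer: 36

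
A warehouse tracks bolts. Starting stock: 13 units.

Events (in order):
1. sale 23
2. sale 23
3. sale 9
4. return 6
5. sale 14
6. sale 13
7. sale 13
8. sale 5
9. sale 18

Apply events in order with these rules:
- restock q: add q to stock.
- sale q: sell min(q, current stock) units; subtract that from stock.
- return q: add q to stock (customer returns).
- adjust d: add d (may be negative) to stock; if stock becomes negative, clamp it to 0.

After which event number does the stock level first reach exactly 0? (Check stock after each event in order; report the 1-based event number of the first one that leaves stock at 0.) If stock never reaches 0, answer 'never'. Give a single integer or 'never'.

Answer: 1

Derivation:
Processing events:
Start: stock = 13
  Event 1 (sale 23): sell min(23,13)=13. stock: 13 - 13 = 0. total_sold = 13
  Event 2 (sale 23): sell min(23,0)=0. stock: 0 - 0 = 0. total_sold = 13
  Event 3 (sale 9): sell min(9,0)=0. stock: 0 - 0 = 0. total_sold = 13
  Event 4 (return 6): 0 + 6 = 6
  Event 5 (sale 14): sell min(14,6)=6. stock: 6 - 6 = 0. total_sold = 19
  Event 6 (sale 13): sell min(13,0)=0. stock: 0 - 0 = 0. total_sold = 19
  Event 7 (sale 13): sell min(13,0)=0. stock: 0 - 0 = 0. total_sold = 19
  Event 8 (sale 5): sell min(5,0)=0. stock: 0 - 0 = 0. total_sold = 19
  Event 9 (sale 18): sell min(18,0)=0. stock: 0 - 0 = 0. total_sold = 19
Final: stock = 0, total_sold = 19

First zero at event 1.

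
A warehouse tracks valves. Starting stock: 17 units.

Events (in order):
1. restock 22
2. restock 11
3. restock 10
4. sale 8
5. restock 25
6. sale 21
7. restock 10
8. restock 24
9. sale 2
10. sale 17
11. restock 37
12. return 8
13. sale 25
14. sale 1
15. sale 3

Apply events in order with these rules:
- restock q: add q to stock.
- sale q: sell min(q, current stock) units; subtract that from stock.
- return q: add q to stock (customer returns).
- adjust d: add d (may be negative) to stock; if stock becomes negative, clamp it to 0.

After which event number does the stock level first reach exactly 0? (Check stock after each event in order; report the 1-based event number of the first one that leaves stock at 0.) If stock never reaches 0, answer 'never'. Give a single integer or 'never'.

Answer: never

Derivation:
Processing events:
Start: stock = 17
  Event 1 (restock 22): 17 + 22 = 39
  Event 2 (restock 11): 39 + 11 = 50
  Event 3 (restock 10): 50 + 10 = 60
  Event 4 (sale 8): sell min(8,60)=8. stock: 60 - 8 = 52. total_sold = 8
  Event 5 (restock 25): 52 + 25 = 77
  Event 6 (sale 21): sell min(21,77)=21. stock: 77 - 21 = 56. total_sold = 29
  Event 7 (restock 10): 56 + 10 = 66
  Event 8 (restock 24): 66 + 24 = 90
  Event 9 (sale 2): sell min(2,90)=2. stock: 90 - 2 = 88. total_sold = 31
  Event 10 (sale 17): sell min(17,88)=17. stock: 88 - 17 = 71. total_sold = 48
  Event 11 (restock 37): 71 + 37 = 108
  Event 12 (return 8): 108 + 8 = 116
  Event 13 (sale 25): sell min(25,116)=25. stock: 116 - 25 = 91. total_sold = 73
  Event 14 (sale 1): sell min(1,91)=1. stock: 91 - 1 = 90. total_sold = 74
  Event 15 (sale 3): sell min(3,90)=3. stock: 90 - 3 = 87. total_sold = 77
Final: stock = 87, total_sold = 77

Stock never reaches 0.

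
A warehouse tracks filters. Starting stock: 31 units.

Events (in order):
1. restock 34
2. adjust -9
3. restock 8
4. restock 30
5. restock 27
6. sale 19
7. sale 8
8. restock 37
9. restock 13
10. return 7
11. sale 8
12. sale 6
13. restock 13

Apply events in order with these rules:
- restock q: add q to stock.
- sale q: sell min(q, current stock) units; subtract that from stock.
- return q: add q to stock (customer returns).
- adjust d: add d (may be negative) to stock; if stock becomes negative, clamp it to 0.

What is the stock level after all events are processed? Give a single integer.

Answer: 150

Derivation:
Processing events:
Start: stock = 31
  Event 1 (restock 34): 31 + 34 = 65
  Event 2 (adjust -9): 65 + -9 = 56
  Event 3 (restock 8): 56 + 8 = 64
  Event 4 (restock 30): 64 + 30 = 94
  Event 5 (restock 27): 94 + 27 = 121
  Event 6 (sale 19): sell min(19,121)=19. stock: 121 - 19 = 102. total_sold = 19
  Event 7 (sale 8): sell min(8,102)=8. stock: 102 - 8 = 94. total_sold = 27
  Event 8 (restock 37): 94 + 37 = 131
  Event 9 (restock 13): 131 + 13 = 144
  Event 10 (return 7): 144 + 7 = 151
  Event 11 (sale 8): sell min(8,151)=8. stock: 151 - 8 = 143. total_sold = 35
  Event 12 (sale 6): sell min(6,143)=6. stock: 143 - 6 = 137. total_sold = 41
  Event 13 (restock 13): 137 + 13 = 150
Final: stock = 150, total_sold = 41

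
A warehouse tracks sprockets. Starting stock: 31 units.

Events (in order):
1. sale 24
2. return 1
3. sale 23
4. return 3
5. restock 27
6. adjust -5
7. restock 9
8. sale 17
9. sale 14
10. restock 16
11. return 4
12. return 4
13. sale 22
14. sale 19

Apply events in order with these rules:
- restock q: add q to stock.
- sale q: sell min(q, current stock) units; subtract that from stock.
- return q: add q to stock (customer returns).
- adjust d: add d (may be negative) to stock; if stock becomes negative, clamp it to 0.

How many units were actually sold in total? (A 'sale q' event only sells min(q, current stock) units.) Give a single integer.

Answer: 90

Derivation:
Processing events:
Start: stock = 31
  Event 1 (sale 24): sell min(24,31)=24. stock: 31 - 24 = 7. total_sold = 24
  Event 2 (return 1): 7 + 1 = 8
  Event 3 (sale 23): sell min(23,8)=8. stock: 8 - 8 = 0. total_sold = 32
  Event 4 (return 3): 0 + 3 = 3
  Event 5 (restock 27): 3 + 27 = 30
  Event 6 (adjust -5): 30 + -5 = 25
  Event 7 (restock 9): 25 + 9 = 34
  Event 8 (sale 17): sell min(17,34)=17. stock: 34 - 17 = 17. total_sold = 49
  Event 9 (sale 14): sell min(14,17)=14. stock: 17 - 14 = 3. total_sold = 63
  Event 10 (restock 16): 3 + 16 = 19
  Event 11 (return 4): 19 + 4 = 23
  Event 12 (return 4): 23 + 4 = 27
  Event 13 (sale 22): sell min(22,27)=22. stock: 27 - 22 = 5. total_sold = 85
  Event 14 (sale 19): sell min(19,5)=5. stock: 5 - 5 = 0. total_sold = 90
Final: stock = 0, total_sold = 90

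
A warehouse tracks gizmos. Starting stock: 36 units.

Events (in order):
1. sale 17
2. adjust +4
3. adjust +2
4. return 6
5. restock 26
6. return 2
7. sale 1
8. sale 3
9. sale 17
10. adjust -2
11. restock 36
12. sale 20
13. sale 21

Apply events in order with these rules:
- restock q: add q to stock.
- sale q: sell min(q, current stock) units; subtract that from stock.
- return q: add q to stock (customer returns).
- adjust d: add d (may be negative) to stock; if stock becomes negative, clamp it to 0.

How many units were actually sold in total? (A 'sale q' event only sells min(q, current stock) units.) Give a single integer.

Answer: 79

Derivation:
Processing events:
Start: stock = 36
  Event 1 (sale 17): sell min(17,36)=17. stock: 36 - 17 = 19. total_sold = 17
  Event 2 (adjust +4): 19 + 4 = 23
  Event 3 (adjust +2): 23 + 2 = 25
  Event 4 (return 6): 25 + 6 = 31
  Event 5 (restock 26): 31 + 26 = 57
  Event 6 (return 2): 57 + 2 = 59
  Event 7 (sale 1): sell min(1,59)=1. stock: 59 - 1 = 58. total_sold = 18
  Event 8 (sale 3): sell min(3,58)=3. stock: 58 - 3 = 55. total_sold = 21
  Event 9 (sale 17): sell min(17,55)=17. stock: 55 - 17 = 38. total_sold = 38
  Event 10 (adjust -2): 38 + -2 = 36
  Event 11 (restock 36): 36 + 36 = 72
  Event 12 (sale 20): sell min(20,72)=20. stock: 72 - 20 = 52. total_sold = 58
  Event 13 (sale 21): sell min(21,52)=21. stock: 52 - 21 = 31. total_sold = 79
Final: stock = 31, total_sold = 79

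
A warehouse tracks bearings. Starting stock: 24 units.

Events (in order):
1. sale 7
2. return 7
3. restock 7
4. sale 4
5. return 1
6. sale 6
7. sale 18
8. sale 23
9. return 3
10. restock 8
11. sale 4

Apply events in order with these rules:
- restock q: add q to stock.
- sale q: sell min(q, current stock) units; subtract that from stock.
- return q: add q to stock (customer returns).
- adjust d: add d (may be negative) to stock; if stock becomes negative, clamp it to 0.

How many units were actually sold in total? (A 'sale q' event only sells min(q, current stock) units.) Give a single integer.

Answer: 43

Derivation:
Processing events:
Start: stock = 24
  Event 1 (sale 7): sell min(7,24)=7. stock: 24 - 7 = 17. total_sold = 7
  Event 2 (return 7): 17 + 7 = 24
  Event 3 (restock 7): 24 + 7 = 31
  Event 4 (sale 4): sell min(4,31)=4. stock: 31 - 4 = 27. total_sold = 11
  Event 5 (return 1): 27 + 1 = 28
  Event 6 (sale 6): sell min(6,28)=6. stock: 28 - 6 = 22. total_sold = 17
  Event 7 (sale 18): sell min(18,22)=18. stock: 22 - 18 = 4. total_sold = 35
  Event 8 (sale 23): sell min(23,4)=4. stock: 4 - 4 = 0. total_sold = 39
  Event 9 (return 3): 0 + 3 = 3
  Event 10 (restock 8): 3 + 8 = 11
  Event 11 (sale 4): sell min(4,11)=4. stock: 11 - 4 = 7. total_sold = 43
Final: stock = 7, total_sold = 43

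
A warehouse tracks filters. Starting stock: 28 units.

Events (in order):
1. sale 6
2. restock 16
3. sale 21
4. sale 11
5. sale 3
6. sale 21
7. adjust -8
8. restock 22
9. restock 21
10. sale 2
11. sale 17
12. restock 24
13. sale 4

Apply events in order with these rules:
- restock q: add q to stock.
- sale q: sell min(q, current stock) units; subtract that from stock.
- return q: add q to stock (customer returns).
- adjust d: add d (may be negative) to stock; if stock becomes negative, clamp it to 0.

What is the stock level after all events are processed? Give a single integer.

Processing events:
Start: stock = 28
  Event 1 (sale 6): sell min(6,28)=6. stock: 28 - 6 = 22. total_sold = 6
  Event 2 (restock 16): 22 + 16 = 38
  Event 3 (sale 21): sell min(21,38)=21. stock: 38 - 21 = 17. total_sold = 27
  Event 4 (sale 11): sell min(11,17)=11. stock: 17 - 11 = 6. total_sold = 38
  Event 5 (sale 3): sell min(3,6)=3. stock: 6 - 3 = 3. total_sold = 41
  Event 6 (sale 21): sell min(21,3)=3. stock: 3 - 3 = 0. total_sold = 44
  Event 7 (adjust -8): 0 + -8 = 0 (clamped to 0)
  Event 8 (restock 22): 0 + 22 = 22
  Event 9 (restock 21): 22 + 21 = 43
  Event 10 (sale 2): sell min(2,43)=2. stock: 43 - 2 = 41. total_sold = 46
  Event 11 (sale 17): sell min(17,41)=17. stock: 41 - 17 = 24. total_sold = 63
  Event 12 (restock 24): 24 + 24 = 48
  Event 13 (sale 4): sell min(4,48)=4. stock: 48 - 4 = 44. total_sold = 67
Final: stock = 44, total_sold = 67

Answer: 44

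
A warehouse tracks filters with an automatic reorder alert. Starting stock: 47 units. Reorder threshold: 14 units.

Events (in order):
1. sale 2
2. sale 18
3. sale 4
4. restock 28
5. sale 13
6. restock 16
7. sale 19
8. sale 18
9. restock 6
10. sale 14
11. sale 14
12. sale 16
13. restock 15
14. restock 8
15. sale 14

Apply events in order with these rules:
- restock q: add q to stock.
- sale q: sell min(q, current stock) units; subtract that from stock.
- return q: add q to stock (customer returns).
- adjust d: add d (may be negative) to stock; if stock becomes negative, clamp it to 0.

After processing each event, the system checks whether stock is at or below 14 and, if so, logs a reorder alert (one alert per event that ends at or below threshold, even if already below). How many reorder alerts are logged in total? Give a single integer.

Processing events:
Start: stock = 47
  Event 1 (sale 2): sell min(2,47)=2. stock: 47 - 2 = 45. total_sold = 2
  Event 2 (sale 18): sell min(18,45)=18. stock: 45 - 18 = 27. total_sold = 20
  Event 3 (sale 4): sell min(4,27)=4. stock: 27 - 4 = 23. total_sold = 24
  Event 4 (restock 28): 23 + 28 = 51
  Event 5 (sale 13): sell min(13,51)=13. stock: 51 - 13 = 38. total_sold = 37
  Event 6 (restock 16): 38 + 16 = 54
  Event 7 (sale 19): sell min(19,54)=19. stock: 54 - 19 = 35. total_sold = 56
  Event 8 (sale 18): sell min(18,35)=18. stock: 35 - 18 = 17. total_sold = 74
  Event 9 (restock 6): 17 + 6 = 23
  Event 10 (sale 14): sell min(14,23)=14. stock: 23 - 14 = 9. total_sold = 88
  Event 11 (sale 14): sell min(14,9)=9. stock: 9 - 9 = 0. total_sold = 97
  Event 12 (sale 16): sell min(16,0)=0. stock: 0 - 0 = 0. total_sold = 97
  Event 13 (restock 15): 0 + 15 = 15
  Event 14 (restock 8): 15 + 8 = 23
  Event 15 (sale 14): sell min(14,23)=14. stock: 23 - 14 = 9. total_sold = 111
Final: stock = 9, total_sold = 111

Checking against threshold 14:
  After event 1: stock=45 > 14
  After event 2: stock=27 > 14
  After event 3: stock=23 > 14
  After event 4: stock=51 > 14
  After event 5: stock=38 > 14
  After event 6: stock=54 > 14
  After event 7: stock=35 > 14
  After event 8: stock=17 > 14
  After event 9: stock=23 > 14
  After event 10: stock=9 <= 14 -> ALERT
  After event 11: stock=0 <= 14 -> ALERT
  After event 12: stock=0 <= 14 -> ALERT
  After event 13: stock=15 > 14
  After event 14: stock=23 > 14
  After event 15: stock=9 <= 14 -> ALERT
Alert events: [10, 11, 12, 15]. Count = 4

Answer: 4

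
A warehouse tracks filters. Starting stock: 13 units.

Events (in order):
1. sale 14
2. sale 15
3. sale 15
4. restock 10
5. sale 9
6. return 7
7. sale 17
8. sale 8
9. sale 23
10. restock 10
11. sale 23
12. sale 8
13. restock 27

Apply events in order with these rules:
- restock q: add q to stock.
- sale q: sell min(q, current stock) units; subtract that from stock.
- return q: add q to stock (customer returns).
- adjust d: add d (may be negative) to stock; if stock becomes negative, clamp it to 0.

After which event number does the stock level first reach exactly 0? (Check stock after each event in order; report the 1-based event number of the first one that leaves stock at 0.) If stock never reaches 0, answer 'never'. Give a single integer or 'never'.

Answer: 1

Derivation:
Processing events:
Start: stock = 13
  Event 1 (sale 14): sell min(14,13)=13. stock: 13 - 13 = 0. total_sold = 13
  Event 2 (sale 15): sell min(15,0)=0. stock: 0 - 0 = 0. total_sold = 13
  Event 3 (sale 15): sell min(15,0)=0. stock: 0 - 0 = 0. total_sold = 13
  Event 4 (restock 10): 0 + 10 = 10
  Event 5 (sale 9): sell min(9,10)=9. stock: 10 - 9 = 1. total_sold = 22
  Event 6 (return 7): 1 + 7 = 8
  Event 7 (sale 17): sell min(17,8)=8. stock: 8 - 8 = 0. total_sold = 30
  Event 8 (sale 8): sell min(8,0)=0. stock: 0 - 0 = 0. total_sold = 30
  Event 9 (sale 23): sell min(23,0)=0. stock: 0 - 0 = 0. total_sold = 30
  Event 10 (restock 10): 0 + 10 = 10
  Event 11 (sale 23): sell min(23,10)=10. stock: 10 - 10 = 0. total_sold = 40
  Event 12 (sale 8): sell min(8,0)=0. stock: 0 - 0 = 0. total_sold = 40
  Event 13 (restock 27): 0 + 27 = 27
Final: stock = 27, total_sold = 40

First zero at event 1.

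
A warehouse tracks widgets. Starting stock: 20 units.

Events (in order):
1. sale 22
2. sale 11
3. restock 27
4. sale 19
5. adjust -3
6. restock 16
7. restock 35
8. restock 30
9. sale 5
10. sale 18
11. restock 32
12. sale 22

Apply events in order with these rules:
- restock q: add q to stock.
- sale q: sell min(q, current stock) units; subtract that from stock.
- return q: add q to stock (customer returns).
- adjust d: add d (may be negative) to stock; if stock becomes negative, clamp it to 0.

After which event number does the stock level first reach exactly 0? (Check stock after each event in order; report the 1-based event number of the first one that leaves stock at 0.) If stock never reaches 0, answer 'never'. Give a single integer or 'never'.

Processing events:
Start: stock = 20
  Event 1 (sale 22): sell min(22,20)=20. stock: 20 - 20 = 0. total_sold = 20
  Event 2 (sale 11): sell min(11,0)=0. stock: 0 - 0 = 0. total_sold = 20
  Event 3 (restock 27): 0 + 27 = 27
  Event 4 (sale 19): sell min(19,27)=19. stock: 27 - 19 = 8. total_sold = 39
  Event 5 (adjust -3): 8 + -3 = 5
  Event 6 (restock 16): 5 + 16 = 21
  Event 7 (restock 35): 21 + 35 = 56
  Event 8 (restock 30): 56 + 30 = 86
  Event 9 (sale 5): sell min(5,86)=5. stock: 86 - 5 = 81. total_sold = 44
  Event 10 (sale 18): sell min(18,81)=18. stock: 81 - 18 = 63. total_sold = 62
  Event 11 (restock 32): 63 + 32 = 95
  Event 12 (sale 22): sell min(22,95)=22. stock: 95 - 22 = 73. total_sold = 84
Final: stock = 73, total_sold = 84

First zero at event 1.

Answer: 1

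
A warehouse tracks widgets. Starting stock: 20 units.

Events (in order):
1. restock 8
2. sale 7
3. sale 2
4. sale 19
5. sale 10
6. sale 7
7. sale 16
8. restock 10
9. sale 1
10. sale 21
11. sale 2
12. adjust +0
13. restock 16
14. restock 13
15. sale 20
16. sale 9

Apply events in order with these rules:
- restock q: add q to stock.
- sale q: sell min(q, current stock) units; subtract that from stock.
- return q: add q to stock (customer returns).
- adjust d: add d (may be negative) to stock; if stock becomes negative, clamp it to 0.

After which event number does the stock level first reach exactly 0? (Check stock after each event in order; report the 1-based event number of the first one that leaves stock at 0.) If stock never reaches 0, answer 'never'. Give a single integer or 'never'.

Answer: 4

Derivation:
Processing events:
Start: stock = 20
  Event 1 (restock 8): 20 + 8 = 28
  Event 2 (sale 7): sell min(7,28)=7. stock: 28 - 7 = 21. total_sold = 7
  Event 3 (sale 2): sell min(2,21)=2. stock: 21 - 2 = 19. total_sold = 9
  Event 4 (sale 19): sell min(19,19)=19. stock: 19 - 19 = 0. total_sold = 28
  Event 5 (sale 10): sell min(10,0)=0. stock: 0 - 0 = 0. total_sold = 28
  Event 6 (sale 7): sell min(7,0)=0. stock: 0 - 0 = 0. total_sold = 28
  Event 7 (sale 16): sell min(16,0)=0. stock: 0 - 0 = 0. total_sold = 28
  Event 8 (restock 10): 0 + 10 = 10
  Event 9 (sale 1): sell min(1,10)=1. stock: 10 - 1 = 9. total_sold = 29
  Event 10 (sale 21): sell min(21,9)=9. stock: 9 - 9 = 0. total_sold = 38
  Event 11 (sale 2): sell min(2,0)=0. stock: 0 - 0 = 0. total_sold = 38
  Event 12 (adjust +0): 0 + 0 = 0
  Event 13 (restock 16): 0 + 16 = 16
  Event 14 (restock 13): 16 + 13 = 29
  Event 15 (sale 20): sell min(20,29)=20. stock: 29 - 20 = 9. total_sold = 58
  Event 16 (sale 9): sell min(9,9)=9. stock: 9 - 9 = 0. total_sold = 67
Final: stock = 0, total_sold = 67

First zero at event 4.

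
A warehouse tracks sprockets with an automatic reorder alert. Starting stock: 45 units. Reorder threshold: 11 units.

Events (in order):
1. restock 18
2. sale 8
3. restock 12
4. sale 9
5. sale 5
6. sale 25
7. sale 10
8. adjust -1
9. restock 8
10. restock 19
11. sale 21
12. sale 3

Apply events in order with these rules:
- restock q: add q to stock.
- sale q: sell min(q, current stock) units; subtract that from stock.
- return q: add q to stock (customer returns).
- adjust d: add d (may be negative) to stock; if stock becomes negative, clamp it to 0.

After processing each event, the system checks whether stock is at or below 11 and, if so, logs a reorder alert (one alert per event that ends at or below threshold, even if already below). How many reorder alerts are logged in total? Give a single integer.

Answer: 0

Derivation:
Processing events:
Start: stock = 45
  Event 1 (restock 18): 45 + 18 = 63
  Event 2 (sale 8): sell min(8,63)=8. stock: 63 - 8 = 55. total_sold = 8
  Event 3 (restock 12): 55 + 12 = 67
  Event 4 (sale 9): sell min(9,67)=9. stock: 67 - 9 = 58. total_sold = 17
  Event 5 (sale 5): sell min(5,58)=5. stock: 58 - 5 = 53. total_sold = 22
  Event 6 (sale 25): sell min(25,53)=25. stock: 53 - 25 = 28. total_sold = 47
  Event 7 (sale 10): sell min(10,28)=10. stock: 28 - 10 = 18. total_sold = 57
  Event 8 (adjust -1): 18 + -1 = 17
  Event 9 (restock 8): 17 + 8 = 25
  Event 10 (restock 19): 25 + 19 = 44
  Event 11 (sale 21): sell min(21,44)=21. stock: 44 - 21 = 23. total_sold = 78
  Event 12 (sale 3): sell min(3,23)=3. stock: 23 - 3 = 20. total_sold = 81
Final: stock = 20, total_sold = 81

Checking against threshold 11:
  After event 1: stock=63 > 11
  After event 2: stock=55 > 11
  After event 3: stock=67 > 11
  After event 4: stock=58 > 11
  After event 5: stock=53 > 11
  After event 6: stock=28 > 11
  After event 7: stock=18 > 11
  After event 8: stock=17 > 11
  After event 9: stock=25 > 11
  After event 10: stock=44 > 11
  After event 11: stock=23 > 11
  After event 12: stock=20 > 11
Alert events: []. Count = 0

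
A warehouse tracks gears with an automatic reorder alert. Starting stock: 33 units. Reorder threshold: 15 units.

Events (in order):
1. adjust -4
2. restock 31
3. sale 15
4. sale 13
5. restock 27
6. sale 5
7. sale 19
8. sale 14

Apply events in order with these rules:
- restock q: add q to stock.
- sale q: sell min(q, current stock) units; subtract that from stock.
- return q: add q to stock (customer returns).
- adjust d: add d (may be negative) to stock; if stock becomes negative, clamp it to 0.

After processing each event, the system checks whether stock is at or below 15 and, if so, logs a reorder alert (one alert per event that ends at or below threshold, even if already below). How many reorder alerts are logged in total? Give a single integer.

Answer: 0

Derivation:
Processing events:
Start: stock = 33
  Event 1 (adjust -4): 33 + -4 = 29
  Event 2 (restock 31): 29 + 31 = 60
  Event 3 (sale 15): sell min(15,60)=15. stock: 60 - 15 = 45. total_sold = 15
  Event 4 (sale 13): sell min(13,45)=13. stock: 45 - 13 = 32. total_sold = 28
  Event 5 (restock 27): 32 + 27 = 59
  Event 6 (sale 5): sell min(5,59)=5. stock: 59 - 5 = 54. total_sold = 33
  Event 7 (sale 19): sell min(19,54)=19. stock: 54 - 19 = 35. total_sold = 52
  Event 8 (sale 14): sell min(14,35)=14. stock: 35 - 14 = 21. total_sold = 66
Final: stock = 21, total_sold = 66

Checking against threshold 15:
  After event 1: stock=29 > 15
  After event 2: stock=60 > 15
  After event 3: stock=45 > 15
  After event 4: stock=32 > 15
  After event 5: stock=59 > 15
  After event 6: stock=54 > 15
  After event 7: stock=35 > 15
  After event 8: stock=21 > 15
Alert events: []. Count = 0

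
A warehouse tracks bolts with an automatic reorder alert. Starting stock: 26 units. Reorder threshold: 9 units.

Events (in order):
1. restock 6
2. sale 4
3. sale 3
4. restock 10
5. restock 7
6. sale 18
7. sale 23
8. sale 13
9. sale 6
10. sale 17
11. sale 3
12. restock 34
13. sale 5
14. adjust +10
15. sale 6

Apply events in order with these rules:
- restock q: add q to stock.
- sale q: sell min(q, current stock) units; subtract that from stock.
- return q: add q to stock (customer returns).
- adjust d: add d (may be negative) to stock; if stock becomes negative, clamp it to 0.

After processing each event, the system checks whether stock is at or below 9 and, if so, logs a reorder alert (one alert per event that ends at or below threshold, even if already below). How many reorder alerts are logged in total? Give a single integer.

Answer: 5

Derivation:
Processing events:
Start: stock = 26
  Event 1 (restock 6): 26 + 6 = 32
  Event 2 (sale 4): sell min(4,32)=4. stock: 32 - 4 = 28. total_sold = 4
  Event 3 (sale 3): sell min(3,28)=3. stock: 28 - 3 = 25. total_sold = 7
  Event 4 (restock 10): 25 + 10 = 35
  Event 5 (restock 7): 35 + 7 = 42
  Event 6 (sale 18): sell min(18,42)=18. stock: 42 - 18 = 24. total_sold = 25
  Event 7 (sale 23): sell min(23,24)=23. stock: 24 - 23 = 1. total_sold = 48
  Event 8 (sale 13): sell min(13,1)=1. stock: 1 - 1 = 0. total_sold = 49
  Event 9 (sale 6): sell min(6,0)=0. stock: 0 - 0 = 0. total_sold = 49
  Event 10 (sale 17): sell min(17,0)=0. stock: 0 - 0 = 0. total_sold = 49
  Event 11 (sale 3): sell min(3,0)=0. stock: 0 - 0 = 0. total_sold = 49
  Event 12 (restock 34): 0 + 34 = 34
  Event 13 (sale 5): sell min(5,34)=5. stock: 34 - 5 = 29. total_sold = 54
  Event 14 (adjust +10): 29 + 10 = 39
  Event 15 (sale 6): sell min(6,39)=6. stock: 39 - 6 = 33. total_sold = 60
Final: stock = 33, total_sold = 60

Checking against threshold 9:
  After event 1: stock=32 > 9
  After event 2: stock=28 > 9
  After event 3: stock=25 > 9
  After event 4: stock=35 > 9
  After event 5: stock=42 > 9
  After event 6: stock=24 > 9
  After event 7: stock=1 <= 9 -> ALERT
  After event 8: stock=0 <= 9 -> ALERT
  After event 9: stock=0 <= 9 -> ALERT
  After event 10: stock=0 <= 9 -> ALERT
  After event 11: stock=0 <= 9 -> ALERT
  After event 12: stock=34 > 9
  After event 13: stock=29 > 9
  After event 14: stock=39 > 9
  After event 15: stock=33 > 9
Alert events: [7, 8, 9, 10, 11]. Count = 5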